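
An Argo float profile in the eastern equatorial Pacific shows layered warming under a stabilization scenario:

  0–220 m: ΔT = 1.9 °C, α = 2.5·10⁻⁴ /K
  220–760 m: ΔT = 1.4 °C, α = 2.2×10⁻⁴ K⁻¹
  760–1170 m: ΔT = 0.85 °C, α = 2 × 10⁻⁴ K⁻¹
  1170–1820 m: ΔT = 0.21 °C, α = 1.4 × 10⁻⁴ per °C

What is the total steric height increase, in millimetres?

Δh = 360 mm

1.9 × 220 × 2.5×10⁻⁴ = 0.10450 m
Layer 2: 2.2×10⁻⁴ × 1.4 × 540 = 0.16632 m
Layer 3: 410 × 0.85 × 2×10⁻⁴ = 0.06970 m
1.4×10⁻⁴ × 0.21 × 650 = 0.01911 m
Δh = 0.10450 + 0.16632 + 0.06970 + 0.01911 = 0.35963 m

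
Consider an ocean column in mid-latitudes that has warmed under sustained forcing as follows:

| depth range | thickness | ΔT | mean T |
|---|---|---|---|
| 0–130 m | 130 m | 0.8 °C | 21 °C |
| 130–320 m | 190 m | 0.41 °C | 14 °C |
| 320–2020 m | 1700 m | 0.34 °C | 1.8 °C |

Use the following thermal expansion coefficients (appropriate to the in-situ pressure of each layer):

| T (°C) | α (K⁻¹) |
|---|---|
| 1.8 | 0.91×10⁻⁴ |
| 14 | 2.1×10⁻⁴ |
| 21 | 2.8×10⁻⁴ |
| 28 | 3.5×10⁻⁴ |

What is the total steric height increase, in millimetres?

98.1 mm of thermosteric rise

Layer 1 at 21 °C → α = 2.8×10⁻⁴ K⁻¹
Layer 2 at 14 °C → α = 2.1×10⁻⁴ K⁻¹
Layer 3 at 1.8 °C → α = 0.91×10⁻⁴ K⁻¹
0–130 m: 2.8×10⁻⁴ × 130 × 0.8 = 0.02912 m
Layer 2: 190 × 0.41 × 2.1×10⁻⁴ = 0.016359 m
0.34 × 1700 × 0.91×10⁻⁴ = 0.052598 m
Δh = 0.02912 + 0.016359 + 0.052598 = 0.098077 m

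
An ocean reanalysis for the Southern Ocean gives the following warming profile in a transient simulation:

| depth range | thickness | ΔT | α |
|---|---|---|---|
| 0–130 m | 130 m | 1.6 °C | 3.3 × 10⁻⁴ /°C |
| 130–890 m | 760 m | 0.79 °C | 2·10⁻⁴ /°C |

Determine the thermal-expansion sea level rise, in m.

0–130 m: 3.3×10⁻⁴ × 130 × 1.6 = 0.06864 m
0.79 × 2×10⁻⁴ × 760 = 0.12008 m
Δh = 0.06864 + 0.12008 = 0.18872 m

Δh = 0.189 m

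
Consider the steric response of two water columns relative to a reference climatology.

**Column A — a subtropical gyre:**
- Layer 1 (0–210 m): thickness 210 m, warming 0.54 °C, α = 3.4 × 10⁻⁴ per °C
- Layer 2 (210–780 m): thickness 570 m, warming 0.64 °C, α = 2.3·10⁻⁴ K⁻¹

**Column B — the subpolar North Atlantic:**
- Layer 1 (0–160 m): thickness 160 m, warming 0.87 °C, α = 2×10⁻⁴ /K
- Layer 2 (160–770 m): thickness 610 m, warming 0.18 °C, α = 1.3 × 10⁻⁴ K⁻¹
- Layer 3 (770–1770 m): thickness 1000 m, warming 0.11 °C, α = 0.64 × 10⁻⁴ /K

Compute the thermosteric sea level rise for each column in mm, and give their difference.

Δh_A ≈ 122 mm, Δh_B ≈ 49.2 mm; difference ≈ 73.3 mm

A Layer 1: 3.4×10⁻⁴ × 0.54 × 210 = 0.038556 m
A 2.3×10⁻⁴ × 570 × 0.64 = 0.083904 m
A total: 0.12246 m
B 2×10⁻⁴ × 0.87 × 160 = 0.02784 m
B 1.3×10⁻⁴ × 0.18 × 610 = 0.014274 m
B Layer 3: 0.64×10⁻⁴ × 0.11 × 1000 = 0.00704 m
B total: 0.049154 m
Difference: 0.12246 − 0.049154 = 0.073306 m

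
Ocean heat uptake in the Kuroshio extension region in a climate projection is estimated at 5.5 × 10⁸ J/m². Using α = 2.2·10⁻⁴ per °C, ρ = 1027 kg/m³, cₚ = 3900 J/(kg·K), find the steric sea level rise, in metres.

Δh = αQ/(ρcₚ) = 2.2×10⁻⁴ × 5.5×10⁸ / (1027 × 3900) ≈ 0.03021 m

0.0302 m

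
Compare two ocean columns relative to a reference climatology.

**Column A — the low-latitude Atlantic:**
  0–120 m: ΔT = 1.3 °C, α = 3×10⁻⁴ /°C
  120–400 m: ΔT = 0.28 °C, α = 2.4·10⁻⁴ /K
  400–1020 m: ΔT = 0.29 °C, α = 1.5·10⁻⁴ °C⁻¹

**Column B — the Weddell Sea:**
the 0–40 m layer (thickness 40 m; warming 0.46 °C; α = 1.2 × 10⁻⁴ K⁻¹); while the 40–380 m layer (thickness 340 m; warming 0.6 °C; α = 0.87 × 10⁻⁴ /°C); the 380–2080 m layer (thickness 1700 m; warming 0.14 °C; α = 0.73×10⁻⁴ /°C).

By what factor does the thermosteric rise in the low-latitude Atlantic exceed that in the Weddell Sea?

A 0–120 m: 1.3 × 3×10⁻⁴ × 120 = 0.04680 m
A 120–400 m: 280 × 0.28 × 2.4×10⁻⁴ = 0.018816 m
A Layer 3: 0.29 × 1.5×10⁻⁴ × 620 = 0.02697 m
A total: 0.092586 m
B 1.2×10⁻⁴ × 40 × 0.46 = 0.002208 m
B 0.87×10⁻⁴ × 340 × 0.6 = 0.017748 m
B 0.14 × 1700 × 0.73×10⁻⁴ = 0.017374 m
B total: 0.03733 m
Ratio: 0.092586 / 0.03733 ≈ 2.480

≈ 2.5×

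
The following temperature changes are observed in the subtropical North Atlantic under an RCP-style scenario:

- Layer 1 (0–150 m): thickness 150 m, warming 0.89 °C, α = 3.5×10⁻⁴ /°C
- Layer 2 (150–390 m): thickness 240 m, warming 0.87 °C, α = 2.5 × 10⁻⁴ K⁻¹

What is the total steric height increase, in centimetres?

150 × 3.5×10⁻⁴ × 0.89 = 0.046725 m
150–390 m: 240 × 2.5×10⁻⁴ × 0.87 = 0.05220 m
Δh = 0.046725 + 0.05220 = 0.098925 m

about 9.89 cm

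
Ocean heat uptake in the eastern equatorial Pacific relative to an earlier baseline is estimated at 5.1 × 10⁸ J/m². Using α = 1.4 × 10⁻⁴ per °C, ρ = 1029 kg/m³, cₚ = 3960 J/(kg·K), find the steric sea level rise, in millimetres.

about 18 mm

Δh = αQ/(ρcₚ) = 1.4×10⁻⁴ × 5.1×10⁸ / (1029 × 3960) ≈ 0.017522 m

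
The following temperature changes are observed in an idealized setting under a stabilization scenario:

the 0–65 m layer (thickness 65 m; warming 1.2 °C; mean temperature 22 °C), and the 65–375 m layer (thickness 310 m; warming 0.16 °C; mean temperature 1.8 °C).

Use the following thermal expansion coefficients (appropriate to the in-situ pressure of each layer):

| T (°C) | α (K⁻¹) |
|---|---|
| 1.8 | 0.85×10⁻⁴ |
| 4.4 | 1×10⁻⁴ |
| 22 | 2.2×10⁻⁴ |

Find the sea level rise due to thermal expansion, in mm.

Δh ≈ 21.4 mm

Layer 1 at 22 °C → α = 2.2×10⁻⁴ K⁻¹
Layer 2 at 1.8 °C → α = 0.85×10⁻⁴ K⁻¹
65 × 2.2×10⁻⁴ × 1.2 = 0.01716 m
Layer 2: 310 × 0.85×10⁻⁴ × 0.16 = 0.004216 m
Δh = 0.01716 + 0.004216 = 0.021376 m ≈ 21.4 mm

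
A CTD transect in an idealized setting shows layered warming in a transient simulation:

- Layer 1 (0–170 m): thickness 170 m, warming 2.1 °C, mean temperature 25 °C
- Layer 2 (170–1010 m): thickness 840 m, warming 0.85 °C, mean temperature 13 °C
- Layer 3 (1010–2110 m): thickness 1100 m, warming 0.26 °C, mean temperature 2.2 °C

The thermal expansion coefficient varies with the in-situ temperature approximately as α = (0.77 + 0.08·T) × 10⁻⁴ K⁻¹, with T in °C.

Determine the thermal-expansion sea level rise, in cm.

Δh ≈ 26 cm

Layer 1: α = (0.77 + 0.08×25)×10⁻⁴ = 2.77×10⁻⁴ K⁻¹
Layer 2: α = (0.77 + 0.08×13)×10⁻⁴ = 1.81×10⁻⁴ K⁻¹
Layer 3: α = (0.77 + 0.08×2.2)×10⁻⁴ = 0.946×10⁻⁴ K⁻¹
Layer 1: 2.1 × 170 × 2.77×10⁻⁴ = 0.098889 m
0.85 × 1.81×10⁻⁴ × 840 = 0.129234 m
0.946×10⁻⁴ × 1100 × 0.26 = 0.0270556 m
Δh = 0.098889 + 0.129234 + 0.0270556 = 0.2551786 m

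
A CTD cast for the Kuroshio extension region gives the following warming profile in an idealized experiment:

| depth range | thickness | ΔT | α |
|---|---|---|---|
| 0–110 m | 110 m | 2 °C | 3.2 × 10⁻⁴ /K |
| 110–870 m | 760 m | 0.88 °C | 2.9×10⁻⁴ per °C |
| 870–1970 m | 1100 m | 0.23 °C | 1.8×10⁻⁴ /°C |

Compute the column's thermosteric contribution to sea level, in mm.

2 × 3.2×10⁻⁴ × 110 = 0.07040 m
Layer 2: 760 × 0.88 × 2.9×10⁻⁴ = 0.193952 m
Layer 3: 0.23 × 1100 × 1.8×10⁻⁴ = 0.04554 m
Δh = 0.07040 + 0.193952 + 0.04554 = 0.309892 m ≈ 310 mm

Δh = 310 mm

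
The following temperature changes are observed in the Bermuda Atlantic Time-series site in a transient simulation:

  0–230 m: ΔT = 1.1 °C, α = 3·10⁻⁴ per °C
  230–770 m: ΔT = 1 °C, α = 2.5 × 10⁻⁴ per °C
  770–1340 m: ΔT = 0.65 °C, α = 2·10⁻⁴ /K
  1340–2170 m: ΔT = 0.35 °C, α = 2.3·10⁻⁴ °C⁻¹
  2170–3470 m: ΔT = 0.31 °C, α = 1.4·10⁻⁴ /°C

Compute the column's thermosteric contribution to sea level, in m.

Δh ≈ 0.408 m

Layer 1: 230 × 1.1 × 3×10⁻⁴ = 0.07590 m
540 × 2.5×10⁻⁴ × 1 = 0.13500 m
570 × 2×10⁻⁴ × 0.65 = 0.07410 m
1340–2170 m: 2.3×10⁻⁴ × 0.35 × 830 = 0.066815 m
Layer 5: 1.4×10⁻⁴ × 1300 × 0.31 = 0.05642 m
Δh = 0.07590 + 0.13500 + 0.07410 + 0.066815 + 0.05642 = 0.408235 m ≈ 0.408 m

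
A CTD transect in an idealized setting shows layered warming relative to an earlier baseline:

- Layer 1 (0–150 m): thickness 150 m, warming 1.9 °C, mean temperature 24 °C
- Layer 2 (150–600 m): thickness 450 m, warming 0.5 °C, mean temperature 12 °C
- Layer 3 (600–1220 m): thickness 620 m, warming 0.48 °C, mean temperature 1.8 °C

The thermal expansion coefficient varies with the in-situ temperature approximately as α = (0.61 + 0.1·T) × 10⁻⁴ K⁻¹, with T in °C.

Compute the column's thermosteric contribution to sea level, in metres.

Layer 1: α = (0.61 + 0.1×24)×10⁻⁴ = 3.01×10⁻⁴ K⁻¹
Layer 2: α = (0.61 + 0.1×12)×10⁻⁴ = 1.81×10⁻⁴ K⁻¹
Layer 3: α = (0.61 + 0.1×1.8)×10⁻⁴ = 0.79×10⁻⁴ K⁻¹
Layer 1: 1.9 × 3.01×10⁻⁴ × 150 = 0.085785 m
450 × 0.5 × 1.81×10⁻⁴ = 0.040725 m
600–1220 m: 620 × 0.48 × 0.79×10⁻⁴ = 0.0235104 m
Δh = 0.085785 + 0.040725 + 0.0235104 = 0.1500204 m

0.150 m of thermosteric rise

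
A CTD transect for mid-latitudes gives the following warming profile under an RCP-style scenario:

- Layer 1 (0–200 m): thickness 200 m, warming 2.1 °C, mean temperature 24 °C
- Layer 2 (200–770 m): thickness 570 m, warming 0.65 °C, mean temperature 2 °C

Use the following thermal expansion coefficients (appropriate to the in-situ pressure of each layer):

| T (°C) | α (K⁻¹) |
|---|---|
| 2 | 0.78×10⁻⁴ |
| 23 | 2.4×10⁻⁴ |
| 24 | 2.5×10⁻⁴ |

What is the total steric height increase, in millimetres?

Δh ≈ 134 mm

Layer 1 at 24 °C → α = 2.5×10⁻⁴ K⁻¹
Layer 2 at 2 °C → α = 0.78×10⁻⁴ K⁻¹
Layer 1: 2.1 × 2.5×10⁻⁴ × 200 = 0.10500 m
Layer 2: 570 × 0.65 × 0.78×10⁻⁴ = 0.028899 m
Δh = 0.10500 + 0.028899 = 0.133899 m ≈ 134 mm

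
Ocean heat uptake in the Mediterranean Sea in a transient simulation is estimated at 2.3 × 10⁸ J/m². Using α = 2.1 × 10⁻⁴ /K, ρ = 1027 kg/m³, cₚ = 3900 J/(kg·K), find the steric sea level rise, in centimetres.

Δh = αQ/(ρcₚ) = 2.1×10⁻⁴ × 2.3×10⁸ / (1027 × 3900) ≈ 0.012059 m

Δh ≈ 1.21 cm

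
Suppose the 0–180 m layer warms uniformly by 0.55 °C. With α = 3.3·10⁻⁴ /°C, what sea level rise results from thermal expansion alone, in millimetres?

Δh = αΔT·H = 3.3×10⁻⁴ × 0.55 × 180 = 0.03267 m

32.7 mm of thermosteric rise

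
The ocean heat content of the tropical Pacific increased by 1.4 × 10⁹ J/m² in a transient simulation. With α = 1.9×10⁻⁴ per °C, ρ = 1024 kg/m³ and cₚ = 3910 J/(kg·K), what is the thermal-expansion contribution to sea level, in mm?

66.4 mm of thermosteric rise

Δh = αQ/(ρcₚ) = 1.9×10⁻⁴ × 1.4×10⁹ / (1024 × 3910) ≈ 0.066436 m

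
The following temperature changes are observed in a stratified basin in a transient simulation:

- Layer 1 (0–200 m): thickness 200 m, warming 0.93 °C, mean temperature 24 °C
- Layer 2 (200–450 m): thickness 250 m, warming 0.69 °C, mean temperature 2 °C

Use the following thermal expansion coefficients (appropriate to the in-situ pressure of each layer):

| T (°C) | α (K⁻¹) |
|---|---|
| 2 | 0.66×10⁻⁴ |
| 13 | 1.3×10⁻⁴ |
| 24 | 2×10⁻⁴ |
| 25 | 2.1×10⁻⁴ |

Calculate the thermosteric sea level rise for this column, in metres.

Layer 1 at 24 °C → α = 2×10⁻⁴ K⁻¹
Layer 2 at 2 °C → α = 0.66×10⁻⁴ K⁻¹
0–200 m: 200 × 0.93 × 2×10⁻⁴ = 0.03720 m
0.69 × 0.66×10⁻⁴ × 250 = 0.011385 m
Δh = 0.03720 + 0.011385 = 0.048585 m

0.0486 m of thermosteric rise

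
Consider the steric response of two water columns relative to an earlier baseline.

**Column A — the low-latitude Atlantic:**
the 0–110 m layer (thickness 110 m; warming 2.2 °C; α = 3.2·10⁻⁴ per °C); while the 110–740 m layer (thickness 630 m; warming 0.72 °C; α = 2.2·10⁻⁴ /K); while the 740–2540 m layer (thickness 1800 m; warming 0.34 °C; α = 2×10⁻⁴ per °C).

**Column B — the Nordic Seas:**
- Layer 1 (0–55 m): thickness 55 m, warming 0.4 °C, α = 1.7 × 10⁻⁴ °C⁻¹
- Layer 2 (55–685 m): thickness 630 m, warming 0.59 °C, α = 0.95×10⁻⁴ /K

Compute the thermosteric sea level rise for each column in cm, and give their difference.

Δh_A ≈ 30 cm, Δh_B ≈ 3.9 cm; difference ≈ 26 cm

A 3.2×10⁻⁴ × 110 × 2.2 = 0.07744 m
A 2.2×10⁻⁴ × 0.72 × 630 = 0.099792 m
A 0.34 × 2×10⁻⁴ × 1800 = 0.12240 m
A total: 0.299632 m
B 55 × 1.7×10⁻⁴ × 0.4 = 0.00374 m
B 55–685 m: 0.95×10⁻⁴ × 630 × 0.59 = 0.0353115 m
B total: 0.0390515 m
Difference: 0.299632 − 0.0390515 = 0.2605805 m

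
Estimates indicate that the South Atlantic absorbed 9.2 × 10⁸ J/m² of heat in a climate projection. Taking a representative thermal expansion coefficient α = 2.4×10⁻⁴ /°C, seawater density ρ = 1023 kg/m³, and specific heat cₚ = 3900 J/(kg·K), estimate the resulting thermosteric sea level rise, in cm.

Δh = αQ/(ρcₚ) = 2.4×10⁻⁴ × 9.2×10⁸ / (1023 × 3900) ≈ 0.055343 m

Δh = 5.53 cm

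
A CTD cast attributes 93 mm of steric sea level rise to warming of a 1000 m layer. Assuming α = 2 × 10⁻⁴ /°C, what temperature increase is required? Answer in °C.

ΔT = Δh/(αH) = 0.093 / (2×10⁻⁴ × 1000) = 0.4650 °C

about 0.47 °C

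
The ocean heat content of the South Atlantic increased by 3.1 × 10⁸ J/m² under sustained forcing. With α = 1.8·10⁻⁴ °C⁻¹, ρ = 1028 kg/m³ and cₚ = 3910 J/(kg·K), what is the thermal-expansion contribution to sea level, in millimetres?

Δh ≈ 13.9 mm

Δh = αQ/(ρcₚ) = 1.8×10⁻⁴ × 3.1×10⁸ / (1028 × 3910) ≈ 0.013882 m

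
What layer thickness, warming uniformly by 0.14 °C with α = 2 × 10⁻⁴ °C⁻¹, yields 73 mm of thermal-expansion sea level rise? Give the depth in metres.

H ≈ 2610 m

H = Δh/(αΔT) = 0.073 / (2×10⁻⁴ × 0.14) ≈ 2607 m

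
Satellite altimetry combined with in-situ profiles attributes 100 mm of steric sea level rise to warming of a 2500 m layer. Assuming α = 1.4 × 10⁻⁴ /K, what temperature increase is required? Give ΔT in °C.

about 0.286 °C

ΔT = Δh/(αH) = 0.1 / (1.4×10⁻⁴ × 2500) ≈ 0.2857 °C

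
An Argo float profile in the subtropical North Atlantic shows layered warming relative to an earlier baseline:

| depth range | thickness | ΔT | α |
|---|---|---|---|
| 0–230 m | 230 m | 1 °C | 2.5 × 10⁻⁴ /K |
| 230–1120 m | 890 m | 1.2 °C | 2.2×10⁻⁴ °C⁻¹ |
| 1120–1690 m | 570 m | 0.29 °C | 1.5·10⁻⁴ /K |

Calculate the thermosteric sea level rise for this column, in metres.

0.317 m of thermosteric rise

0–230 m: 1 × 2.5×10⁻⁴ × 230 = 0.05750 m
230–1120 m: 1.2 × 890 × 2.2×10⁻⁴ = 0.23496 m
Layer 3: 570 × 0.29 × 1.5×10⁻⁴ = 0.024795 m
Δh = 0.05750 + 0.23496 + 0.024795 = 0.317255 m ≈ 0.317 m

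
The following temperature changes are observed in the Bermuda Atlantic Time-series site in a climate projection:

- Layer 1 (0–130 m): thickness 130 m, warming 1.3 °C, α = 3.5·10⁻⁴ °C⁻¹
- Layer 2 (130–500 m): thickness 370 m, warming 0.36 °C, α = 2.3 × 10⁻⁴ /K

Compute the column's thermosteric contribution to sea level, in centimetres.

0–130 m: 130 × 3.5×10⁻⁴ × 1.3 = 0.05915 m
0.36 × 370 × 2.3×10⁻⁴ = 0.030636 m
Δh = 0.05915 + 0.030636 = 0.089786 m

9.0 cm of thermosteric rise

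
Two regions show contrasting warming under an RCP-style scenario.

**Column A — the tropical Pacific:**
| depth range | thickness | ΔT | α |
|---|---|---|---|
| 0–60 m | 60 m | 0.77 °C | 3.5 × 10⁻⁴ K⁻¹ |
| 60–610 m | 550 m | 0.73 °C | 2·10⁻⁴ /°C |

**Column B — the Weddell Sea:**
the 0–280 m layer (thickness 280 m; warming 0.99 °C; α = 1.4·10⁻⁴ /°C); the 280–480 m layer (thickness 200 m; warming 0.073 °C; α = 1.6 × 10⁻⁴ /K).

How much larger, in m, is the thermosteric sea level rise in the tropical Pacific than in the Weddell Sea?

0.055 m

A 0.77 × 60 × 3.5×10⁻⁴ = 0.01617 m
A 60–610 m: 0.73 × 2×10⁻⁴ × 550 = 0.08030 m
A total: 0.09647 m
B Layer 1: 0.99 × 280 × 1.4×10⁻⁴ = 0.038808 m
B 280–480 m: 200 × 1.6×10⁻⁴ × 0.073 = 0.002336 m
B total: 0.041144 m
Difference: 0.09647 − 0.041144 = 0.055326 m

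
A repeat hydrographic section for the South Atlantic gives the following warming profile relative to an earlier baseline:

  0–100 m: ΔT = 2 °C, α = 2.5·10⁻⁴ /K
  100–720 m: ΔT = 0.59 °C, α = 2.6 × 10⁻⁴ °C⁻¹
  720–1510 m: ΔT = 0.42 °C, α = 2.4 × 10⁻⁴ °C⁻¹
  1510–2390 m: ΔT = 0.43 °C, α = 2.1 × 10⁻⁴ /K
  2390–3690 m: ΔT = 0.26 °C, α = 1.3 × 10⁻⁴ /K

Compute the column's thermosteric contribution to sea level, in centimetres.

2 × 2.5×10⁻⁴ × 100 = 0.05000 m
0.59 × 2.6×10⁻⁴ × 620 = 0.095108 m
0.42 × 2.4×10⁻⁴ × 790 = 0.079632 m
Layer 4: 2.1×10⁻⁴ × 0.43 × 880 = 0.079464 m
2390–3690 m: 1.3×10⁻⁴ × 1300 × 0.26 = 0.04394 m
Δh = 0.05000 + 0.095108 + 0.079632 + 0.079464 + 0.04394 = 0.348144 m ≈ 34.8 cm

about 34.8 cm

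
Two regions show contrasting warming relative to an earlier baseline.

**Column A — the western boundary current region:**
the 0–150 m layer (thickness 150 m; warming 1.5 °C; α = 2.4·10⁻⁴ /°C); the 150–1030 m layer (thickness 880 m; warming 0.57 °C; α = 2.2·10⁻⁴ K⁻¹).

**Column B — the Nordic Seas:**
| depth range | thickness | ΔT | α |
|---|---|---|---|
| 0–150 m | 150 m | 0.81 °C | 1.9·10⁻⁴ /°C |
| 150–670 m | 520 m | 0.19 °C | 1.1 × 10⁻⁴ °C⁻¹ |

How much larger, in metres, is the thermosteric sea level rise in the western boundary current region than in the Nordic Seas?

0.13 m

A 0–150 m: 150 × 1.5 × 2.4×10⁻⁴ = 0.05400 m
A 880 × 0.57 × 2.2×10⁻⁴ = 0.110352 m
A total: 0.164352 m
B 0.81 × 150 × 1.9×10⁻⁴ = 0.023085 m
B 150–670 m: 1.1×10⁻⁴ × 520 × 0.19 = 0.010868 m
B total: 0.033953 m
Difference: 0.164352 − 0.033953 = 0.130399 m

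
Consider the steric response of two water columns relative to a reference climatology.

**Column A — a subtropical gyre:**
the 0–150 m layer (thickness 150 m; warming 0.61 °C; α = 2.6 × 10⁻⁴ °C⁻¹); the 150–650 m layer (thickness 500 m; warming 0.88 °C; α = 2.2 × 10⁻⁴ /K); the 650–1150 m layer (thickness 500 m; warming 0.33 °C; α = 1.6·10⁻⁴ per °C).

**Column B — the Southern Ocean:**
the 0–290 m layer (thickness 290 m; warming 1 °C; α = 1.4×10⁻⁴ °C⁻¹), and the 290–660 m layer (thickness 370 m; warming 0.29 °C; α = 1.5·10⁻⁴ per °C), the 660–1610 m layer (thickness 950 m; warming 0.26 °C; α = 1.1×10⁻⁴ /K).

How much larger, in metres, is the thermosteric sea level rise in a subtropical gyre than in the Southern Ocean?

0.0631 m larger

A Layer 1: 2.6×10⁻⁴ × 0.61 × 150 = 0.02379 m
A Layer 2: 2.2×10⁻⁴ × 500 × 0.88 = 0.09680 m
A Layer 3: 1.6×10⁻⁴ × 500 × 0.33 = 0.02640 m
A total: 0.14699 m
B 1.4×10⁻⁴ × 290 × 1 = 0.04060 m
B Layer 2: 370 × 1.5×10⁻⁴ × 0.29 = 0.016095 m
B Layer 3: 950 × 0.26 × 1.1×10⁻⁴ = 0.02717 m
B total: 0.083865 m
Difference: 0.14699 − 0.083865 = 0.063125 m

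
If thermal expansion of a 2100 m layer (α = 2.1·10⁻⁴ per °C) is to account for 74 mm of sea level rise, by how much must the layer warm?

ΔT = Δh/(αH) = 0.074 / (2.1×10⁻⁴ × 2100) ≈ 0.1678 K

0.168 K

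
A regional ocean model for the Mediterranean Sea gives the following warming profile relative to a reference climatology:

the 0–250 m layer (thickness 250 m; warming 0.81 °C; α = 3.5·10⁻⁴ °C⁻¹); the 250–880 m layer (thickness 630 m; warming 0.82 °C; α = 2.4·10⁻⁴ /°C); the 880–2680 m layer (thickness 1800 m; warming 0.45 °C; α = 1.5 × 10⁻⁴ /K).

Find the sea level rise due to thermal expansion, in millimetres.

Layer 1: 250 × 3.5×10⁻⁴ × 0.81 = 0.070875 m
250–880 m: 630 × 0.82 × 2.4×10⁻⁴ = 0.123984 m
1800 × 0.45 × 1.5×10⁻⁴ = 0.12150 m
Δh = 0.070875 + 0.123984 + 0.12150 = 0.316359 m

316 mm of thermosteric rise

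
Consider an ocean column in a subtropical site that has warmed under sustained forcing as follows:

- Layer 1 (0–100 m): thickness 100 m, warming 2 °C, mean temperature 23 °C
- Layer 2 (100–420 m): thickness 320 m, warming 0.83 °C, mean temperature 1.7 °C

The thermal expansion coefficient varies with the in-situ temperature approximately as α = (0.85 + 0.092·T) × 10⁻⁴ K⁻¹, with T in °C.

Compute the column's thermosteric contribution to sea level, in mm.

Layer 1: α = (0.85 + 0.092×23)×10⁻⁴ = 2.966×10⁻⁴ K⁻¹
Layer 2: α = (0.85 + 0.092×1.7)×10⁻⁴ = 1.0064×10⁻⁴ K⁻¹
0–100 m: 2 × 2.966×10⁻⁴ × 100 = 0.05932 m
Layer 2: 1.0064×10⁻⁴ × 0.83 × 320 = 0.026729984 m
Δh = 0.05932 + 0.026729984 = 0.086049984 m ≈ 86.0 mm

about 86.0 mm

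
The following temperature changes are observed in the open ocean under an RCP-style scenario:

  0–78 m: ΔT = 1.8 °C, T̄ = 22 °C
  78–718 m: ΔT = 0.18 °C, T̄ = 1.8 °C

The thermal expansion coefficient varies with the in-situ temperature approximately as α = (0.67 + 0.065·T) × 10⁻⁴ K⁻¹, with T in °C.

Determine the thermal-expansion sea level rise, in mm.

about 38.6 mm

Layer 1: α = (0.67 + 0.065×22)×10⁻⁴ = 2.1×10⁻⁴ K⁻¹
Layer 2: α = (0.67 + 0.065×1.8)×10⁻⁴ = 0.787×10⁻⁴ K⁻¹
1.8 × 2.1×10⁻⁴ × 78 = 0.029484 m
78–718 m: 640 × 0.787×10⁻⁴ × 0.18 = 0.00906624 m
Δh = 0.029484 + 0.00906624 = 0.03855024 m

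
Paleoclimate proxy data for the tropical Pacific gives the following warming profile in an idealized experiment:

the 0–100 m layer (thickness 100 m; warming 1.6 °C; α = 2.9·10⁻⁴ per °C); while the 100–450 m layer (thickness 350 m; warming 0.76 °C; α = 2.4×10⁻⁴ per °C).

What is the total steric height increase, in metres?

Δh = 0.110 m

Layer 1: 2.9×10⁻⁴ × 1.6 × 100 = 0.04640 m
0.76 × 2.4×10⁻⁴ × 350 = 0.06384 m
Δh = 0.04640 + 0.06384 = 0.11024 m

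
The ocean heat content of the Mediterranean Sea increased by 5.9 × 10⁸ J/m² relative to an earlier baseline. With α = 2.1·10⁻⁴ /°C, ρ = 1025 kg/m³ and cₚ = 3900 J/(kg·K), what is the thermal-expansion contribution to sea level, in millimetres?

Δh ≈ 31 mm

Δh = αQ/(ρcₚ) = 2.1×10⁻⁴ × 5.9×10⁸ / (1025 × 3900) ≈ 0.030994 m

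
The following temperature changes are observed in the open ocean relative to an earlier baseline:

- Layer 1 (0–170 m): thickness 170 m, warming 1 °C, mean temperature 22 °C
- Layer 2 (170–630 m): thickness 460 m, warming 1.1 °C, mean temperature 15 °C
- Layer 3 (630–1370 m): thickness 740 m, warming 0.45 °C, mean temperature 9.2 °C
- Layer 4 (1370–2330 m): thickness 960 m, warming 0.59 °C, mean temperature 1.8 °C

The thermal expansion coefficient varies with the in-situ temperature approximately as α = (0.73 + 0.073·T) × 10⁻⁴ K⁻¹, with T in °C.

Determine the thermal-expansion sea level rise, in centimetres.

about 22.8 cm

Layer 1: α = (0.73 + 0.073×22)×10⁻⁴ = 2.336×10⁻⁴ K⁻¹
Layer 2: α = (0.73 + 0.073×15)×10⁻⁴ = 1.825×10⁻⁴ K⁻¹
Layer 3: α = (0.73 + 0.073×9.2)×10⁻⁴ = 1.4016×10⁻⁴ K⁻¹
Layer 4: α = (0.73 + 0.073×1.8)×10⁻⁴ = 0.8614×10⁻⁴ K⁻¹
1 × 2.336×10⁻⁴ × 170 = 0.039712 m
170–630 m: 1.1 × 1.825×10⁻⁴ × 460 = 0.092345 m
1.4016×10⁻⁴ × 0.45 × 740 = 0.04667328 m
1370–2330 m: 0.59 × 0.8614×10⁻⁴ × 960 = 0.048789696 m
Δh = 0.039712 + 0.092345 + 0.04667328 + 0.048789696 = 0.227519976 m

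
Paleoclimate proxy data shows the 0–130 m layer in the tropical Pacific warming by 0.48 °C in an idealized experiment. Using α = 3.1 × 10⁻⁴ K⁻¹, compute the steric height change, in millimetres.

Δh = αΔT·H = 3.1×10⁻⁴ × 0.48 × 130 = 0.019344 m

Δh = 19.3 mm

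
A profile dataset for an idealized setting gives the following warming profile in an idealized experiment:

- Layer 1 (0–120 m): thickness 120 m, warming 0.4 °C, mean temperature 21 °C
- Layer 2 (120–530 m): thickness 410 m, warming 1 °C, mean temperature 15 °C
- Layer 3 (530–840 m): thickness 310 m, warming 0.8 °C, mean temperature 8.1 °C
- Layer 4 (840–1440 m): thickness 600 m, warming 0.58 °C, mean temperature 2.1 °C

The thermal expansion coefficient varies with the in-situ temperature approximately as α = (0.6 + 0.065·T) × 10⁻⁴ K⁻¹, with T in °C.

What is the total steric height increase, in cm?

Layer 1: α = (0.6 + 0.065×21)×10⁻⁴ = 1.965×10⁻⁴ K⁻¹
Layer 2: α = (0.6 + 0.065×15)×10⁻⁴ = 1.575×10⁻⁴ K⁻¹
Layer 3: α = (0.6 + 0.065×8.1)×10⁻⁴ = 1.1265×10⁻⁴ K⁻¹
Layer 4: α = (0.6 + 0.065×2.1)×10⁻⁴ = 0.7365×10⁻⁴ K⁻¹
Layer 1: 0.4 × 1.965×10⁻⁴ × 120 = 0.009432 m
1 × 1.575×10⁻⁴ × 410 = 0.064575 m
0.8 × 1.1265×10⁻⁴ × 310 = 0.0279372 m
Layer 4: 0.7365×10⁻⁴ × 600 × 0.58 = 0.0256302 m
Δh = 0.009432 + 0.064575 + 0.0279372 + 0.0256302 = 0.1275744 m

about 12.8 cm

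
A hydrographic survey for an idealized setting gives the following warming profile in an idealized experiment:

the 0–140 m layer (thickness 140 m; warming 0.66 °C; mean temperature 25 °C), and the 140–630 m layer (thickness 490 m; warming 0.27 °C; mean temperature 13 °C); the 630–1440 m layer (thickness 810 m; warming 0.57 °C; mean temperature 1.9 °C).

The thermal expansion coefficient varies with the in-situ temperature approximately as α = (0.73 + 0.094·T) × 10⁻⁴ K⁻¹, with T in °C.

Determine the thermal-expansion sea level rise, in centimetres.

Layer 1: α = (0.73 + 0.094×25)×10⁻⁴ = 3.08×10⁻⁴ K⁻¹
Layer 2: α = (0.73 + 0.094×13)×10⁻⁴ = 1.952×10⁻⁴ K⁻¹
Layer 3: α = (0.73 + 0.094×1.9)×10⁻⁴ = 0.9086×10⁻⁴ K⁻¹
0–140 m: 3.08×10⁻⁴ × 140 × 0.66 = 0.0284592 m
490 × 0.27 × 1.952×10⁻⁴ = 0.02582496 m
630–1440 m: 810 × 0.57 × 0.9086×10⁻⁴ = 0.041950062 m
Δh = 0.0284592 + 0.02582496 + 0.041950062 = 0.096234222 m ≈ 9.62 cm

Δh = 9.62 cm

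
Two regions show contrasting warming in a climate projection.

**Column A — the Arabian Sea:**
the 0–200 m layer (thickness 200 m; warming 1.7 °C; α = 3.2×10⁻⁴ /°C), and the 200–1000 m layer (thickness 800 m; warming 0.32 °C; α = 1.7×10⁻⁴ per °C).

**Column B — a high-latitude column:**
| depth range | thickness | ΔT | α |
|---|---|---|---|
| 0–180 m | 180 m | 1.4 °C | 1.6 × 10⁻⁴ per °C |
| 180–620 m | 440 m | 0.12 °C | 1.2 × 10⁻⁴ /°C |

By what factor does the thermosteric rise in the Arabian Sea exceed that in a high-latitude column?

A 0–200 m: 200 × 1.7 × 3.2×10⁻⁴ = 0.10880 m
A 800 × 0.32 × 1.7×10⁻⁴ = 0.04352 m
A total: 0.15232 m
B Layer 1: 1.4 × 1.6×10⁻⁴ × 180 = 0.04032 m
B Layer 2: 0.12 × 440 × 1.2×10⁻⁴ = 0.006336 m
B total: 0.046656 m
Ratio: 0.15232 / 0.046656 ≈ 3.265

≈ 3.3×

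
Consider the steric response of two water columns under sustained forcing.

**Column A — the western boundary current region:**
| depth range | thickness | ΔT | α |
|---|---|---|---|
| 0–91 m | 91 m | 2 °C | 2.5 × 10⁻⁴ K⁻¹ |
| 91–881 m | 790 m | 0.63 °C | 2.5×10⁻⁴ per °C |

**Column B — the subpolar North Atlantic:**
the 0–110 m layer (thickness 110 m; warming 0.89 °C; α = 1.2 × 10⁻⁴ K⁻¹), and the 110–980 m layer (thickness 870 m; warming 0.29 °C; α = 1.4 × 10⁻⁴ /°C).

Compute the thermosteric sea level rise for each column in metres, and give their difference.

A: 0.17 m; B: 0.047 m; difference 0.12 m

A 0–91 m: 91 × 2 × 2.5×10⁻⁴ = 0.04550 m
A Layer 2: 2.5×10⁻⁴ × 0.63 × 790 = 0.124425 m
A total: 0.169925 m
B 0–110 m: 0.89 × 110 × 1.2×10⁻⁴ = 0.011748 m
B 870 × 0.29 × 1.4×10⁻⁴ = 0.035322 m
B total: 0.04707 m
Difference: 0.169925 − 0.04707 = 0.122855 m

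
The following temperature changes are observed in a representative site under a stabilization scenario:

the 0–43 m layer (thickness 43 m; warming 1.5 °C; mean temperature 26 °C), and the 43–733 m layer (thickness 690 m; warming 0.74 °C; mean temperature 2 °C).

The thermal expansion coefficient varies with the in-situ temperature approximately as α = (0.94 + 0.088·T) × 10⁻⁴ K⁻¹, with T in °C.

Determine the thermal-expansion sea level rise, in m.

0.0778 m of thermosteric rise

Layer 1: α = (0.94 + 0.088×26)×10⁻⁴ = 3.228×10⁻⁴ K⁻¹
Layer 2: α = (0.94 + 0.088×2)×10⁻⁴ = 1.116×10⁻⁴ K⁻¹
Layer 1: 3.228×10⁻⁴ × 1.5 × 43 = 0.0208206 m
43–733 m: 0.74 × 1.116×10⁻⁴ × 690 = 0.05698296 m
Δh = 0.0208206 + 0.05698296 = 0.07780356 m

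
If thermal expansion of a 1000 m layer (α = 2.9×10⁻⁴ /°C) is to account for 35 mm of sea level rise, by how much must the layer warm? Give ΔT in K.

ΔT = Δh/(αH) = 0.035 / (2.9×10⁻⁴ × 1000) ≈ 0.1207 K

about 0.121 K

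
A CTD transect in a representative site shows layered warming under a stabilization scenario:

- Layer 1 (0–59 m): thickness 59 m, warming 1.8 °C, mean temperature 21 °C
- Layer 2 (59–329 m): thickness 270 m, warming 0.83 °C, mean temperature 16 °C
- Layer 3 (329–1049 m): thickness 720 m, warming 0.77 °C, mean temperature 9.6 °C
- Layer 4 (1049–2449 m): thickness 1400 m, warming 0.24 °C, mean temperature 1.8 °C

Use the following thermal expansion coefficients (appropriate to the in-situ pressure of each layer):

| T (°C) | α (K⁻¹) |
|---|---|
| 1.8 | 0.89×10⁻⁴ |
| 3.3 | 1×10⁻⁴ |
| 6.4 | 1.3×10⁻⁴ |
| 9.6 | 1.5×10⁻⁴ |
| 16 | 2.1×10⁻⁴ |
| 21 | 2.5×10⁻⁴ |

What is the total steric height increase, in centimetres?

18.7 cm of thermosteric rise

Layer 1 at 21 °C → α = 2.5×10⁻⁴ K⁻¹
Layer 2 at 16 °C → α = 2.1×10⁻⁴ K⁻¹
Layer 3 at 9.6 °C → α = 1.5×10⁻⁴ K⁻¹
Layer 4 at 1.8 °C → α = 0.89×10⁻⁴ K⁻¹
0–59 m: 1.8 × 2.5×10⁻⁴ × 59 = 0.02655 m
0.83 × 2.1×10⁻⁴ × 270 = 0.047061 m
329–1049 m: 0.77 × 720 × 1.5×10⁻⁴ = 0.08316 m
Layer 4: 0.24 × 0.89×10⁻⁴ × 1400 = 0.029904 m
Δh = 0.02655 + 0.047061 + 0.08316 + 0.029904 = 0.186675 m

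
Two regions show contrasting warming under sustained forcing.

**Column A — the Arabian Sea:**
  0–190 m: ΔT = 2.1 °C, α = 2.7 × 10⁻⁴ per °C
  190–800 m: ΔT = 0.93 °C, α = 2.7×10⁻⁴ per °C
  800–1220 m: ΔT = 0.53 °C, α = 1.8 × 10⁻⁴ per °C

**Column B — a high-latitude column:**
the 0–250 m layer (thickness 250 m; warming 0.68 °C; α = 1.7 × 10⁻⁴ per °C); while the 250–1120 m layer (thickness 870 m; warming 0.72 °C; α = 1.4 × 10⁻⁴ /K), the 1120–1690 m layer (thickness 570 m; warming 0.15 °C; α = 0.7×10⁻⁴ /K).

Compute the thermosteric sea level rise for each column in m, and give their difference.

A: 0.301 m; B: 0.123 m; difference 0.178 m

A 2.7×10⁻⁴ × 190 × 2.1 = 0.10773 m
A 190–800 m: 2.7×10⁻⁴ × 0.93 × 610 = 0.153171 m
A 800–1220 m: 1.8×10⁻⁴ × 420 × 0.53 = 0.040068 m
A total: 0.300969 m
B Layer 1: 0.68 × 1.7×10⁻⁴ × 250 = 0.02890 m
B Layer 2: 1.4×10⁻⁴ × 0.72 × 870 = 0.087696 m
B 0.15 × 570 × 0.7×10⁻⁴ = 0.005985 m
B total: 0.122581 m
Difference: 0.300969 − 0.122581 = 0.178388 m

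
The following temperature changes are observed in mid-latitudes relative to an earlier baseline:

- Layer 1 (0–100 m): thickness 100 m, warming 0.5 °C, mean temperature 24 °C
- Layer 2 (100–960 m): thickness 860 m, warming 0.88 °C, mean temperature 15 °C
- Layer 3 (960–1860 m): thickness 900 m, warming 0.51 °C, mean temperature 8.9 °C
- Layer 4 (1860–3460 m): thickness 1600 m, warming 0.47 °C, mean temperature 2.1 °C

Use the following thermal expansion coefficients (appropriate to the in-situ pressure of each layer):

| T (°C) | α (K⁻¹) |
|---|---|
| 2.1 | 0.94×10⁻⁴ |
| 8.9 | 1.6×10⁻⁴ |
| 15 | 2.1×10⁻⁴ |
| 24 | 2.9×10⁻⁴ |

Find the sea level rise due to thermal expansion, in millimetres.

320 mm

Layer 1 at 24 °C → α = 2.9×10⁻⁴ K⁻¹
Layer 2 at 15 °C → α = 2.1×10⁻⁴ K⁻¹
Layer 3 at 8.9 °C → α = 1.6×10⁻⁴ K⁻¹
Layer 4 at 2.1 °C → α = 0.94×10⁻⁴ K⁻¹
Layer 1: 100 × 2.9×10⁻⁴ × 0.5 = 0.01450 m
Layer 2: 860 × 0.88 × 2.1×10⁻⁴ = 0.158928 m
960–1860 m: 1.6×10⁻⁴ × 0.51 × 900 = 0.07344 m
1860–3460 m: 0.47 × 1600 × 0.94×10⁻⁴ = 0.070688 m
Δh = 0.01450 + 0.158928 + 0.07344 + 0.070688 = 0.317556 m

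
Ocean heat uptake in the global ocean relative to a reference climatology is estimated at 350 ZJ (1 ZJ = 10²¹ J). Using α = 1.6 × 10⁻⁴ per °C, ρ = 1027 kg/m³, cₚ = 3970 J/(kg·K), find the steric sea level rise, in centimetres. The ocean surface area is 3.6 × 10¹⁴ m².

Per unit area: Q = 350×10²¹ / (3.6×10¹⁴) ≈ 9.722×10⁸ J/m²
Δh = αQ/(ρcₚ) = 1.6×10⁻⁴ × 9.722×10⁸ / (1027 × 3970) ≈ 0.038152 m

Δh ≈ 3.82 cm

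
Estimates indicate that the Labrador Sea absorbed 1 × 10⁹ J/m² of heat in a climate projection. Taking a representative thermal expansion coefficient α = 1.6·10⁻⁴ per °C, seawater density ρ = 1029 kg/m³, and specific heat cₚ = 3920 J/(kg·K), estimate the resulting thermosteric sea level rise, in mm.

Δh = 40 mm

Δh = αQ/(ρcₚ) = 1.6×10⁻⁴ × 1×10⁹ / (1029 × 3920) ≈ 0.039666 m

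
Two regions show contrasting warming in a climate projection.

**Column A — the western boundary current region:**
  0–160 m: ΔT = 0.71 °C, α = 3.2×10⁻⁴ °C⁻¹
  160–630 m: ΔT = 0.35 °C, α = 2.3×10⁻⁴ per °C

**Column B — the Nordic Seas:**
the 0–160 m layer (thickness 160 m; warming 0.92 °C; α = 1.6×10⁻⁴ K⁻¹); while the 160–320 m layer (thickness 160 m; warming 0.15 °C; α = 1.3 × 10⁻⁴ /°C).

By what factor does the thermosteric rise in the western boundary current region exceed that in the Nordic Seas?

≈ 2.8×

A 0.71 × 160 × 3.2×10⁻⁴ = 0.036352 m
A Layer 2: 470 × 2.3×10⁻⁴ × 0.35 = 0.037835 m
A total: 0.074187 m
B 0–160 m: 1.6×10⁻⁴ × 0.92 × 160 = 0.023552 m
B 160 × 0.15 × 1.3×10⁻⁴ = 0.00312 m
B total: 0.026672 m
Ratio: 0.074187 / 0.026672 ≈ 2.781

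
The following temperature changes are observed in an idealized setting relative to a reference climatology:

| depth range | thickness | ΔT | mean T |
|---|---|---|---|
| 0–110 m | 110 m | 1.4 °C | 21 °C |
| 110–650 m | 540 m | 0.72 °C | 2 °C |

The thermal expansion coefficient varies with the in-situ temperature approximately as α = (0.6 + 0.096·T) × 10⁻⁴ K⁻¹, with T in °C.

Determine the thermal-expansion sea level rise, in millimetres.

71 mm

Layer 1: α = (0.6 + 0.096×21)×10⁻⁴ = 2.616×10⁻⁴ K⁻¹
Layer 2: α = (0.6 + 0.096×2)×10⁻⁴ = 0.792×10⁻⁴ K⁻¹
2.616×10⁻⁴ × 110 × 1.4 = 0.0402864 m
110–650 m: 0.792×10⁻⁴ × 0.72 × 540 = 0.03079296 m
Δh = 0.0402864 + 0.03079296 = 0.07107936 m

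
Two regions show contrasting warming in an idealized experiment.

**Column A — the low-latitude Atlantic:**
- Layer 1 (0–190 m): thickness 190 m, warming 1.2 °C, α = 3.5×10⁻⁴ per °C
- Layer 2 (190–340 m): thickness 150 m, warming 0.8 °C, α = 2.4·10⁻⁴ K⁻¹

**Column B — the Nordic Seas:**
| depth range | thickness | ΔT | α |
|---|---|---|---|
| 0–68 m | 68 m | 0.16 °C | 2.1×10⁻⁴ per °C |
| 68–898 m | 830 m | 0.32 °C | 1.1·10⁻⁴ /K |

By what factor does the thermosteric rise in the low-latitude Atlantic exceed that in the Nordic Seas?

A 0–190 m: 1.2 × 190 × 3.5×10⁻⁴ = 0.07980 m
A 190–340 m: 0.8 × 150 × 2.4×10⁻⁴ = 0.02880 m
A total: 0.10860 m
B 0.16 × 2.1×10⁻⁴ × 68 = 0.0022848 m
B Layer 2: 0.32 × 1.1×10⁻⁴ × 830 = 0.029216 m
B total: 0.0315008 m
Ratio: 0.10860 / 0.0315008 ≈ 3.448

a factor of 3.45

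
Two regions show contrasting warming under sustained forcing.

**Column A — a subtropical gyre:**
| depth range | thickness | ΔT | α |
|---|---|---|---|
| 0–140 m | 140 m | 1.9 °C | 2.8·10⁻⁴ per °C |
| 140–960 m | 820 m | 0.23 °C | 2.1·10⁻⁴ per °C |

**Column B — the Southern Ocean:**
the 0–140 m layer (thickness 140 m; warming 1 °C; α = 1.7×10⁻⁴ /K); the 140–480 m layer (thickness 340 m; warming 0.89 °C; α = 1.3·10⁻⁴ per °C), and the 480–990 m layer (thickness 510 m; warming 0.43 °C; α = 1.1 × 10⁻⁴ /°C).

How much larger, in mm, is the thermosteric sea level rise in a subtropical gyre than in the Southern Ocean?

26.8 mm

A Layer 1: 1.9 × 2.8×10⁻⁴ × 140 = 0.07448 m
A 140–960 m: 2.1×10⁻⁴ × 820 × 0.23 = 0.039606 m
A total: 0.114086 m
B 140 × 1.7×10⁻⁴ × 1 = 0.02380 m
B Layer 2: 340 × 1.3×10⁻⁴ × 0.89 = 0.039338 m
B 0.43 × 1.1×10⁻⁴ × 510 = 0.024123 m
B total: 0.087261 m
Difference: 0.114086 − 0.087261 = 0.026825 m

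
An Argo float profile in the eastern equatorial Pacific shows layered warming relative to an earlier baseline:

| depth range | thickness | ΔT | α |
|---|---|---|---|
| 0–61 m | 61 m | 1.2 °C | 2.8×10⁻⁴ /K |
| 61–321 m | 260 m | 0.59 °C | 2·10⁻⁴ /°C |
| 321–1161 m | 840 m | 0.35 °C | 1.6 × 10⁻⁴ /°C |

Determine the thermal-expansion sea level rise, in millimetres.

2.8×10⁻⁴ × 61 × 1.2 = 0.020496 m
61–321 m: 0.59 × 2×10⁻⁴ × 260 = 0.03068 m
0.35 × 840 × 1.6×10⁻⁴ = 0.04704 m
Δh = 0.020496 + 0.03068 + 0.04704 = 0.098216 m ≈ 98.2 mm

Δh = 98.2 mm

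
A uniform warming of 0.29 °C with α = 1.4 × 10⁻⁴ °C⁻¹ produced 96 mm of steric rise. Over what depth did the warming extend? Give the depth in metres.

H ≈ 2400 m

H = Δh/(αΔT) = 0.096 / (1.4×10⁻⁴ × 0.29) ≈ 2365 m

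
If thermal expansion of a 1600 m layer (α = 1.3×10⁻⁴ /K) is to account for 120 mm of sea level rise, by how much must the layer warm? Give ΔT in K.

0.577 K

ΔT = Δh/(αH) = 0.12 / (1.3×10⁻⁴ × 1600) ≈ 0.5769 K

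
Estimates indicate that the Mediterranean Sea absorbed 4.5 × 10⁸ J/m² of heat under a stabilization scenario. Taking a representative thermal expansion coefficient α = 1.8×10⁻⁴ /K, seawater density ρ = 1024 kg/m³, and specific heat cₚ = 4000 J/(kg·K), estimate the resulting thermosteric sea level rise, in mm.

20 mm of thermosteric rise

Δh = αQ/(ρcₚ) = 1.8×10⁻⁴ × 4.5×10⁸ / (1024 × 4000) ≈ 0.019775 m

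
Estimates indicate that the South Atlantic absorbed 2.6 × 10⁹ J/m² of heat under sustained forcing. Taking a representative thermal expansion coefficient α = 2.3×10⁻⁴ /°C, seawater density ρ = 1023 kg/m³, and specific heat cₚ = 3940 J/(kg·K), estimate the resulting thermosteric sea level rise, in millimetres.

Δh = αQ/(ρcₚ) = 2.3×10⁻⁴ × 2.6×10⁹ / (1023 × 3940) ≈ 0.14836 m

148 mm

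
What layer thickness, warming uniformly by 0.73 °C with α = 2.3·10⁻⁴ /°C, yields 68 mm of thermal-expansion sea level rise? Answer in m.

H = Δh/(αΔT) = 0.068 / (2.3×10⁻⁴ × 0.73) ≈ 405.0 m

410 m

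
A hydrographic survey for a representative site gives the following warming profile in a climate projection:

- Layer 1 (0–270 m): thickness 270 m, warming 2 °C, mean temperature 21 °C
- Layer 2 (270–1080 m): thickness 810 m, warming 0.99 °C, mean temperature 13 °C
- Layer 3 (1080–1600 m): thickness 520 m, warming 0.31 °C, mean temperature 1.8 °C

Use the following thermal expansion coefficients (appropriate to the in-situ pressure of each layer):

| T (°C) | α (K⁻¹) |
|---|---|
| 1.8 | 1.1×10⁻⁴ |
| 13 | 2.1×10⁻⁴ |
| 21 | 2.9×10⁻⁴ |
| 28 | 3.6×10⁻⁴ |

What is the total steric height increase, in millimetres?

Layer 1 at 21 °C → α = 2.9×10⁻⁴ K⁻¹
Layer 2 at 13 °C → α = 2.1×10⁻⁴ K⁻¹
Layer 3 at 1.8 °C → α = 1.1×10⁻⁴ K⁻¹
0–270 m: 2 × 270 × 2.9×10⁻⁴ = 0.15660 m
Layer 2: 810 × 2.1×10⁻⁴ × 0.99 = 0.168399 m
Layer 3: 520 × 0.31 × 1.1×10⁻⁴ = 0.017732 m
Δh = 0.15660 + 0.168399 + 0.017732 = 0.342731 m

340 mm of thermosteric rise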